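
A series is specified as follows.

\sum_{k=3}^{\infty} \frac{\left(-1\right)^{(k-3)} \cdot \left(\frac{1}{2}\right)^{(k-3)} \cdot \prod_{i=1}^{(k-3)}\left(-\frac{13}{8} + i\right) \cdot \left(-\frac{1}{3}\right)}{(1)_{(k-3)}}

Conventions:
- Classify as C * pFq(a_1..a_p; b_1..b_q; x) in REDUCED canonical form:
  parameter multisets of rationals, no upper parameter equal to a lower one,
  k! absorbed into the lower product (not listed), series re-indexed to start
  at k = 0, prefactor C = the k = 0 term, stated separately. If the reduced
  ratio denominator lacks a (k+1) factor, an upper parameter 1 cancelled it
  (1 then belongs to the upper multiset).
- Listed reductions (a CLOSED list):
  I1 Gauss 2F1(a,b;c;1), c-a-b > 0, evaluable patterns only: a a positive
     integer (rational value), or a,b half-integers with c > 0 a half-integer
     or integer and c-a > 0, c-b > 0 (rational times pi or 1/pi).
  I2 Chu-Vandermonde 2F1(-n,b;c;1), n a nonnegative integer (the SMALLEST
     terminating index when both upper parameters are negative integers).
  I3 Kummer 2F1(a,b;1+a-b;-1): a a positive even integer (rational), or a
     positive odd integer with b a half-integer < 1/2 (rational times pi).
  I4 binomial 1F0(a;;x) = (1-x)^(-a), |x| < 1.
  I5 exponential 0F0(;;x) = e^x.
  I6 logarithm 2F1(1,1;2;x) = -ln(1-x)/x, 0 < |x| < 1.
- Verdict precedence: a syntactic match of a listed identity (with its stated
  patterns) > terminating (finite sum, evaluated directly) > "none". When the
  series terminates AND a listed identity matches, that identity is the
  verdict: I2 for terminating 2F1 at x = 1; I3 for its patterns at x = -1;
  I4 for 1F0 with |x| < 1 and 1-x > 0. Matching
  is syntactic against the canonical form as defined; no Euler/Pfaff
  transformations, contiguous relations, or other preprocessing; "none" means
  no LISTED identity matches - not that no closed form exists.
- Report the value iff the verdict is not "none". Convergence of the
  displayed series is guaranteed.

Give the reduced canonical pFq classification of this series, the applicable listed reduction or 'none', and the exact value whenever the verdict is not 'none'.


At argument -\frac{1}{2}: a 1F0 with upper {-\frac{5}{8}}, lower {-}, scaled by C = -\frac{1}{3}. Verdict (x = -\frac{1}{2}): binomial (I4) applies (the 1F0 binomial series: exponent 5/8, x = -\frac{1}{2}). Sum: \left(-\frac{1}{3}\right) \cdot \left(\frac{3}{2}\right)^{\frac{5}{8}}.

Structural cue: x = -\frac{1}{2} and (1)_k (C = -1/3, x = -1/2) is k! itself.
Ratio: r(k) = -\frac{1}{2} * (k-\frac{5}{8}) / [(k+1)] - rational in k, leading ratio -\frac{1}{2}; with t_0 = -\frac{1}{3}, classification follows.


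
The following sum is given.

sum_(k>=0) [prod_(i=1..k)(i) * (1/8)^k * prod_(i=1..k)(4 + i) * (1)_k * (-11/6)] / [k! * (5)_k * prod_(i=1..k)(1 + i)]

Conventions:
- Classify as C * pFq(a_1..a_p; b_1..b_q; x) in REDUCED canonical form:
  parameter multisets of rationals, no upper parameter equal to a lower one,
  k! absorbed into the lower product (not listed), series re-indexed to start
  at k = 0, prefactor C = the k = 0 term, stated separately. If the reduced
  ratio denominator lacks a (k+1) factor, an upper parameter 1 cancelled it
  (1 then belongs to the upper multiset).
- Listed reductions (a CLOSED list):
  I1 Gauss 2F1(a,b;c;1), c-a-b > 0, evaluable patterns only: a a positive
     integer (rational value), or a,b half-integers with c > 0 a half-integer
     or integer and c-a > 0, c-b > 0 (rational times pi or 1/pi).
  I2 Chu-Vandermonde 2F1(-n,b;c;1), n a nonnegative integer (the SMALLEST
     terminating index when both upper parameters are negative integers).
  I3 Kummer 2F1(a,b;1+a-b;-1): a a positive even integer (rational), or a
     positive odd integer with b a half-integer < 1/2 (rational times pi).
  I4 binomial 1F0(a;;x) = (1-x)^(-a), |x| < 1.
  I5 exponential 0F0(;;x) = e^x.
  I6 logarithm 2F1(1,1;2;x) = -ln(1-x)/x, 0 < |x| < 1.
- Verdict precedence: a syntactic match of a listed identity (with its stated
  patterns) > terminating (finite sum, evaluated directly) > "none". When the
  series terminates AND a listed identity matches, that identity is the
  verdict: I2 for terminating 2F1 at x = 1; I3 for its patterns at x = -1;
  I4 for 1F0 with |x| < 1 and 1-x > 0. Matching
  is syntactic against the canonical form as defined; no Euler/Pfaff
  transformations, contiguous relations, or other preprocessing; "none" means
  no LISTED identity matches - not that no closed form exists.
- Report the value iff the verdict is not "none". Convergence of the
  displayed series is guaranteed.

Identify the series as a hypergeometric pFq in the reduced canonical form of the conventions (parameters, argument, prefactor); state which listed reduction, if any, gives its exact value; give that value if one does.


Key step: from the first term -11/6: the parameter 5 appears in both the upper and lower lists and cancels.
Adjacent-term ratio: r(k) = (1/8) * (k+1) (k+1) / [(k+2) (k+1)] ; factor over Q: parameters, x = (1/8), and C = -11/6.

x = 1/8 here; the reduced form reads 2F1, upper {1, 1}, lower {2}, C = -11/6. Verdict (x = 1/8): the logarithmic series (I6) applies (the logarithm: parameters (1,1;2), x = 1/8). Exact value: (44/3) * ln(7/8).


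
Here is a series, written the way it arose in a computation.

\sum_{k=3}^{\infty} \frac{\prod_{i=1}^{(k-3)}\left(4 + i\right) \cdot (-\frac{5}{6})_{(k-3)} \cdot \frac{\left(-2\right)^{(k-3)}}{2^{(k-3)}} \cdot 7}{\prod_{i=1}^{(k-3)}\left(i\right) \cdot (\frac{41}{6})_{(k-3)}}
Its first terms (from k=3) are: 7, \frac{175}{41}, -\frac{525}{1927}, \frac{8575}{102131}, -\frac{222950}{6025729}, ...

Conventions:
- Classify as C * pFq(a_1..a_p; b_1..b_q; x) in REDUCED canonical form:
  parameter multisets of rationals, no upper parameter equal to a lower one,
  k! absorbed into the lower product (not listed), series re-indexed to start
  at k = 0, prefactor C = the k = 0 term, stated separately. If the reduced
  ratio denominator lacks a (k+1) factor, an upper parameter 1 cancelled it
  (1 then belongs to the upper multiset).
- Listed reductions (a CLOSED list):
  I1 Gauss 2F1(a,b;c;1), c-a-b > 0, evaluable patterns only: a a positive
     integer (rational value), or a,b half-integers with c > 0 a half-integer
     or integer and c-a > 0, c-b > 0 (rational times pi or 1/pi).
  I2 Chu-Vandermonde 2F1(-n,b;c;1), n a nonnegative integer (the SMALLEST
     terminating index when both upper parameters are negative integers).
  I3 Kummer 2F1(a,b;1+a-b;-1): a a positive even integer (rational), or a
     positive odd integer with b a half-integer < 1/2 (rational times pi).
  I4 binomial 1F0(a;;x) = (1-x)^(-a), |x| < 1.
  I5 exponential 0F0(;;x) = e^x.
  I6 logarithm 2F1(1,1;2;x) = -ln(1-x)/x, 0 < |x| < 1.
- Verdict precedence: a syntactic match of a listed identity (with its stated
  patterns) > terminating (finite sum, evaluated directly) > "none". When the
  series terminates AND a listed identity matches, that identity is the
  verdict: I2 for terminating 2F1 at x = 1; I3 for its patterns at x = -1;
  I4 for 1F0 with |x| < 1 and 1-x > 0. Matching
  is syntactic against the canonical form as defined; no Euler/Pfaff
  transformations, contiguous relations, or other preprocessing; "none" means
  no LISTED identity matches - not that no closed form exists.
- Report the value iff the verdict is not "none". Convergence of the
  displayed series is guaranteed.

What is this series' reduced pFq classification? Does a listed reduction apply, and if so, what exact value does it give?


Classification (C = 7): 2F1 with upper {-\frac{5}{6}, 5}, lower {\frac{41}{6}}, argument x = -1. Verdict: none. A 2F1 with upper {-\frac{5}{6}, 5} fits none of I1-I6 at x = -1; the sum runs forever.

First insight: x = -1 and the product of the first k integers (C = 7, x = -1) is k!.
Step ratio: r(k) = -1 * (k-\frac{5}{6}) (k+5) / [(k+\frac{41}{6}) (k+1)] - rational in k. x = -1; t_0 = 7; negate the roots.


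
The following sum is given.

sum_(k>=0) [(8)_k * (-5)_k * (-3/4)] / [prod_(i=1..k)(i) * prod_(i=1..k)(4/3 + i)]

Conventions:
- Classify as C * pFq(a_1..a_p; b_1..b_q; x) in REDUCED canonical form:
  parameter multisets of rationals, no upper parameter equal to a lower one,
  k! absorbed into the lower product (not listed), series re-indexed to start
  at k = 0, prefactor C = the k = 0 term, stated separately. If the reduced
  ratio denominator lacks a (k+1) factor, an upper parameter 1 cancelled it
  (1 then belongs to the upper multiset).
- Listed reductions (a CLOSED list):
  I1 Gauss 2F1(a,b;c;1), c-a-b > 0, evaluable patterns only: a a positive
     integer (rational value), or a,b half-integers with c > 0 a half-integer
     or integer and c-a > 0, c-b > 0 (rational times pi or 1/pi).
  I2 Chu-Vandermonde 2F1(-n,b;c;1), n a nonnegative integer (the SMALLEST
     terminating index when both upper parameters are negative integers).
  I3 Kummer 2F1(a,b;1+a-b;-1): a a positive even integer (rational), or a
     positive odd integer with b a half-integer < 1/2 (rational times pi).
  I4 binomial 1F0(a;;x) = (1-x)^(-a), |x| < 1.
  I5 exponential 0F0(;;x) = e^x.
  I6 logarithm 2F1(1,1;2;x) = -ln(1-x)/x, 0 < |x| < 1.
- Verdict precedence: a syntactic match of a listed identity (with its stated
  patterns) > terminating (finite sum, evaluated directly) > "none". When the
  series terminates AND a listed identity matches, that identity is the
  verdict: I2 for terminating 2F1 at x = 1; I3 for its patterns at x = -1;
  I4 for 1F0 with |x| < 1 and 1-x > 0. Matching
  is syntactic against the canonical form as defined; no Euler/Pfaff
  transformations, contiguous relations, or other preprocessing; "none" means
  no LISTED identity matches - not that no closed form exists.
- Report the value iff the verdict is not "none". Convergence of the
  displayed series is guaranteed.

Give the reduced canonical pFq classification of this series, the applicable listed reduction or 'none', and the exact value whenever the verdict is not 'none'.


Reduced: x = 1, 2F1, upper = {-5, 8}, lower = {7/3}, C = -3/4. Verdict (x = 1): Vandermonde's identity (I2) applies (terminating 2F1 at x = 1 with n = 5, b = 8, c = 7/3). Hence: 561/1976.

Key step: x = 1 and the lower running product (C = -3/4, x = 1) is a rising factorial.
Consecutive-term ratio: r(k) = 1 * (k-5) (k+8) / [(k+7/3) (k+1)] ; factor over Q: parameters, x = 1, and C = -3/4.


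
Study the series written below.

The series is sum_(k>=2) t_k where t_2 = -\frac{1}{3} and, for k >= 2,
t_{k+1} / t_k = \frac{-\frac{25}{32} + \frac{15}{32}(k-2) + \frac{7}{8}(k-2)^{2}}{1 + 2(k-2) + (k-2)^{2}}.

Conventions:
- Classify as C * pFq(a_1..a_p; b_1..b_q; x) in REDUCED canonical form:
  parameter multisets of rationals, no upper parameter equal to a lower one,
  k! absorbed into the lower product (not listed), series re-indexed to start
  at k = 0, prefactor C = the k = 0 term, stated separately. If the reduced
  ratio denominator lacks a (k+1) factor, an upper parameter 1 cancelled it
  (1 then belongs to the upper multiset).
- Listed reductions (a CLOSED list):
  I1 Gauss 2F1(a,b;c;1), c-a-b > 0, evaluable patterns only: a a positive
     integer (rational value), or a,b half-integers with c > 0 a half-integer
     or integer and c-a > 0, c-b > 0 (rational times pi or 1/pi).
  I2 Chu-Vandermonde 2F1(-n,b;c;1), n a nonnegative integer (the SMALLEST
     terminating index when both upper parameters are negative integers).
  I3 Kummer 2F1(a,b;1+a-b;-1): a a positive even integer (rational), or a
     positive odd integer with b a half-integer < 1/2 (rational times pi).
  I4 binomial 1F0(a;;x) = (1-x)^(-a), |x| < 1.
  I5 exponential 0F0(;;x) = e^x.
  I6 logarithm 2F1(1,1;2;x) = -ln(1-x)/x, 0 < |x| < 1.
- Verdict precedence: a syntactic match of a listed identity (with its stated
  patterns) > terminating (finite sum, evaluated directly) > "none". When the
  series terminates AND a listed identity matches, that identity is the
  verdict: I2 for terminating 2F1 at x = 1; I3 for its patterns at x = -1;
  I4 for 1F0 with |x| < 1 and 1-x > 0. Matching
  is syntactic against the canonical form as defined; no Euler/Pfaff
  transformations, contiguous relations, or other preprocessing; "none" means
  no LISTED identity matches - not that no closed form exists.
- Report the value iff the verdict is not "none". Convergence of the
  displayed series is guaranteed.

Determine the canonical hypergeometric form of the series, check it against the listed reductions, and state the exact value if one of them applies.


Structural cue: with t_0 = -\frac{1}{3}, the expanded ratio factors over Q; prefactor -1/3, roots give parameters.
Term ratio: r(k) = \frac{7}{8} * (k-\frac{5}{7}) (k+\frac{5}{4}) / [(k+1) (k+1)] - rational in k. x = \frac{7}{8}; t_0 = -\frac{1}{3}; negate the roots.

Reduced: x = \frac{7}{8}, 2F1, upper = {-\frac{5}{7}, \frac{5}{4}}, lower = {1}, C = -\frac{1}{3}. Verdict: none. A 2F1 with upper {-\frac{5}{7}, \frac{5}{4}} fits none of I1-I6 at x = \frac{7}{8}; the sum runs forever.


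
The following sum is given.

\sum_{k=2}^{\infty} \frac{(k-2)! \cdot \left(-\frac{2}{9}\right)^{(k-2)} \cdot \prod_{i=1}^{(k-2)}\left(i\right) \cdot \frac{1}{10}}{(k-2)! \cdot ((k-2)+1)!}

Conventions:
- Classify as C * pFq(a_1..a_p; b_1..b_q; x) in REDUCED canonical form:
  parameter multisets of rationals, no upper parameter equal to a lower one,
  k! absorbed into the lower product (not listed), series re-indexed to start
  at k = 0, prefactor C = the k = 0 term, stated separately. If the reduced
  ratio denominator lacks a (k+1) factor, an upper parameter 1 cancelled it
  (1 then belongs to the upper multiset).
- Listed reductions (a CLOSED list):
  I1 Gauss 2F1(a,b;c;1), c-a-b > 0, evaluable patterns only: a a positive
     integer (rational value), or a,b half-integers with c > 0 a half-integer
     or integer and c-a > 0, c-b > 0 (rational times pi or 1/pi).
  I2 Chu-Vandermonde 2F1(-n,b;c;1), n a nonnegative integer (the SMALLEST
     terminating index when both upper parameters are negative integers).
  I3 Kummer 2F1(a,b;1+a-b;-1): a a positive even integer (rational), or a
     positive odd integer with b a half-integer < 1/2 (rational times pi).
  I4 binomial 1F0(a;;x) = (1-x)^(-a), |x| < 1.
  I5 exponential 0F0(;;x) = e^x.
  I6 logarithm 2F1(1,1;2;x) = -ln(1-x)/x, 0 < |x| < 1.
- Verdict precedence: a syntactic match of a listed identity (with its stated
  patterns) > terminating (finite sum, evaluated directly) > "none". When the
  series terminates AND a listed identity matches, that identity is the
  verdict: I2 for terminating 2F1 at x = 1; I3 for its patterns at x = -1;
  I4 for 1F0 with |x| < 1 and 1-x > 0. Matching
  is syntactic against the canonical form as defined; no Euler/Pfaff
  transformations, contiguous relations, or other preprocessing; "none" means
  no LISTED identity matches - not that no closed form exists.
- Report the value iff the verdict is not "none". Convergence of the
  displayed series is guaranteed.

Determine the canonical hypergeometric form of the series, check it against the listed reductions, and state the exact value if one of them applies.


The series (x = -\frac{2}{9}) is 2F1: upper {1, 1}, lower {2}, prefactor \frac{1}{10}. Verdict: the logarithmic series (I6) matches (the logarithm: parameters (1,1;2), x = -\frac{2}{9}). Value: \frac{9}{20} \cdot \ln\left(\frac{11}{9}\right).

First insight: t_0 being \frac{1}{10}, the denominator's factorial ratio (prefactor 1/10) is a lower Pochhammer.
Step ratio: r(k) = -\frac{2}{9} * (k+1) (k+1) / [(k+2) (k+1)] - rational in k. x = -\frac{2}{9}; t_0 = \frac{1}{10}; negate the roots.


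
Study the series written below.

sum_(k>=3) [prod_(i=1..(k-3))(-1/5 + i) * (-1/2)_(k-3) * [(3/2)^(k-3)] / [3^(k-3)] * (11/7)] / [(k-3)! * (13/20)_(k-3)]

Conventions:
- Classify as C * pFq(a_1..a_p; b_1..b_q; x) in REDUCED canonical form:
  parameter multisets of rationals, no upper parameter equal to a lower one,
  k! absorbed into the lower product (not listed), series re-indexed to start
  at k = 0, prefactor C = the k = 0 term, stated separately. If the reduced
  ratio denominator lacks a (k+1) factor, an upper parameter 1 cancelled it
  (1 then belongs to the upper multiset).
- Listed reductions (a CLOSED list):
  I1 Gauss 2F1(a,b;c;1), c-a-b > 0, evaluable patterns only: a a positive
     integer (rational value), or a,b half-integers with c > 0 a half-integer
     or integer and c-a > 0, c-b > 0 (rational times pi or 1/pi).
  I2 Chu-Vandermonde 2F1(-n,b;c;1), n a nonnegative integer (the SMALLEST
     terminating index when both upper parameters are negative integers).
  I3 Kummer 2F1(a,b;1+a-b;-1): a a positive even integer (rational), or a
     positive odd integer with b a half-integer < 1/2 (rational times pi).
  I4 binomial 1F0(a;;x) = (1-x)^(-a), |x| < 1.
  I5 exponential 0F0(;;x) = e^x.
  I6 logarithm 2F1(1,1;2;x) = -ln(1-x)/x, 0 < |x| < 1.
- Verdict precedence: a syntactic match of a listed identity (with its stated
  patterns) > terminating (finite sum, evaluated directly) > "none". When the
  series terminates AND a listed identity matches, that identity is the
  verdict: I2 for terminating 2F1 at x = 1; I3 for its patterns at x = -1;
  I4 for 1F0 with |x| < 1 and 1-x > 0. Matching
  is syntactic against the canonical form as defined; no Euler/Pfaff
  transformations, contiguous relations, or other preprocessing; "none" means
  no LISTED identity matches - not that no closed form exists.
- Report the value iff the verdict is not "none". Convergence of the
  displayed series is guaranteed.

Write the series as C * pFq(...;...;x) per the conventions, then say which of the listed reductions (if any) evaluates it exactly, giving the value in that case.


This is 11/7 * 2F1(-1/2, 4/5; 13/20; 1/2) in reduced canonical form. Verdict: none - at argument 1/2 the multisets {-1/2, 4/5} ; {13/20} match no listed identity.

Key observation: t_0 = 11/7 here, and the two k-th powers (C = 11/7, x = 1/2) combine into one argument.
Term ratio: r(k) = (1/2) * (k-1/2) (k+4/5) / [(k+13/20) (k+1)] ; factor over Q: parameters, x = (1/2), and C = 11/7.


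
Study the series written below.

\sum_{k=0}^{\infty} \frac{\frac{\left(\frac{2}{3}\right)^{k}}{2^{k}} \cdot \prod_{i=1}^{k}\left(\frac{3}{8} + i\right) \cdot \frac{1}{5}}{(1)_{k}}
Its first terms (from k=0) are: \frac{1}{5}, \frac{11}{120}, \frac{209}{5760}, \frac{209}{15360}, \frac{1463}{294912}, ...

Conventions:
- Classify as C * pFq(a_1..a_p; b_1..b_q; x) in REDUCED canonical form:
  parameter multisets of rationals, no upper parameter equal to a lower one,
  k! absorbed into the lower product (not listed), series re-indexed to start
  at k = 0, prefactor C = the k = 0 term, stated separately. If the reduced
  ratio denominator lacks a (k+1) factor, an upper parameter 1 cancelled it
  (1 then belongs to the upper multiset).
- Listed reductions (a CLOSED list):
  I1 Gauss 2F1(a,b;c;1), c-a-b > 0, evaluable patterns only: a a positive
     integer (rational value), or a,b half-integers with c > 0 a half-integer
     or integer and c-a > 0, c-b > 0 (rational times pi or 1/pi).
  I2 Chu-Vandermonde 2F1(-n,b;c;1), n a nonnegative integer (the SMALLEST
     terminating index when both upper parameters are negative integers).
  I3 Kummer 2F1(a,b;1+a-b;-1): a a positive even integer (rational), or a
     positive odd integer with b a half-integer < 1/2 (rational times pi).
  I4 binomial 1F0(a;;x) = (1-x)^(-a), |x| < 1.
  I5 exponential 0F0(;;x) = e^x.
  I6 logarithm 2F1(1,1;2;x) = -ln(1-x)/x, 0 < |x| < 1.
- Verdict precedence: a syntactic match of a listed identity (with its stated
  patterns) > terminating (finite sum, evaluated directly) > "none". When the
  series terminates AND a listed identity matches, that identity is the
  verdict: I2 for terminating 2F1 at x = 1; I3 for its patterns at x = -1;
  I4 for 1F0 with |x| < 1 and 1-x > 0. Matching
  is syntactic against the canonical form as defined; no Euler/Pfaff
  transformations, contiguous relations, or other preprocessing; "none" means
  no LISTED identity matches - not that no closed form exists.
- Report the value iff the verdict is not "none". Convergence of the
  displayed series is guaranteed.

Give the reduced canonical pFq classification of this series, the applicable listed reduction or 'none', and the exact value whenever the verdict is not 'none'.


Classification (C = \frac{1}{5}): 1F0 with upper {\frac{11}{8}}, lower {-}, argument x = \frac{1}{3}. Verdict at x = \frac{1}{3}: the binomial series (I4) matches (the 1F0 binomial series: exponent -11/8, x = \frac{1}{3}). Sum: \frac{1}{5} \cdot \left(\frac{2}{3}\right)^{-\frac{11}{8}}.

Key step: t_0 being \frac{1}{5}, the running product (prefactor 1/5) telescopes to a rising factorial.
Consecutive-term ratio: r(k) = \frac{1}{3} * (k+\frac{11}{8}) / [(k+1)] - rational; roots negated = parameters, x = \frac{1}{3}, C = \frac{1}{5}.


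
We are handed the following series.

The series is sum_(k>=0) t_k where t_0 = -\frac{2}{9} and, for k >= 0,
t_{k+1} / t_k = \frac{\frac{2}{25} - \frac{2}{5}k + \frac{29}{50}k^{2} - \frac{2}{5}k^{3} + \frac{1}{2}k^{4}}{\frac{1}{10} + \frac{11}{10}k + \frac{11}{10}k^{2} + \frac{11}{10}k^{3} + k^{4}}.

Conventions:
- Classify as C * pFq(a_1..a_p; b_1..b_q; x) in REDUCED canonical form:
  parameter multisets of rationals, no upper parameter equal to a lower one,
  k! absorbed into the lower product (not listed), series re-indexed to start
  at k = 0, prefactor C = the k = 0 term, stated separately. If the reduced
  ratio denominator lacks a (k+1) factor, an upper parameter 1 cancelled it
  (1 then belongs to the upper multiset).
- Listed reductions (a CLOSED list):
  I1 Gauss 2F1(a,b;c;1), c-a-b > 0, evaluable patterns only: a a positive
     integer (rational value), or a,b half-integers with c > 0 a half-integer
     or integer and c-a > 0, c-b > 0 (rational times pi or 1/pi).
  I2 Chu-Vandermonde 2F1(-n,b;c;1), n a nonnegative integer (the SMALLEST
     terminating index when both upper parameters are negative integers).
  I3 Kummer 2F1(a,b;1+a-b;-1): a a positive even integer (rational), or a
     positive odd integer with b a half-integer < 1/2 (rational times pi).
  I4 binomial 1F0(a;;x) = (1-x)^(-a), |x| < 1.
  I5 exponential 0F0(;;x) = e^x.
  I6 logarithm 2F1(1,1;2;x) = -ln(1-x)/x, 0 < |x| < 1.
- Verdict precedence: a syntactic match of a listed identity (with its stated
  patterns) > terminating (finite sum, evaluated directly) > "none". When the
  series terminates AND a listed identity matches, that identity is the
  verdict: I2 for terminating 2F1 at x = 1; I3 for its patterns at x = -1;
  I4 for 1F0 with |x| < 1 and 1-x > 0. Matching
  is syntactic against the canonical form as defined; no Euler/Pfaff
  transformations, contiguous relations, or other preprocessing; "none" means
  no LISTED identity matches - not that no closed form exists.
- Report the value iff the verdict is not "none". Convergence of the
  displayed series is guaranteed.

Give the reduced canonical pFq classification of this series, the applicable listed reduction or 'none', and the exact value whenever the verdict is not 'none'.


With C = -\frac{2}{9}: the canonical form is 2F1(-\frac{2}{5}, -\frac{2}{5}; \frac{1}{10}; \frac{1}{2}). Verdict: none - this 2F1 at x = \frac{1}{2} matches no listed pattern, and upper {-\frac{2}{5}, -\frac{2}{5}} holds no stopper.

Key step: with t_0 = -\frac{2}{9}, cancel k^2 + 1 from the displayed ratio first; then C = -2/9, x = 1/2.
Term ratio: r(k) = \frac{1}{2} * (k-\frac{2}{5}) (k-\frac{2}{5}) / [(k+\frac{1}{10}) (k+1)] - rational in k. x = \frac{1}{2}; t_0 = -\frac{2}{9}; negate the roots.


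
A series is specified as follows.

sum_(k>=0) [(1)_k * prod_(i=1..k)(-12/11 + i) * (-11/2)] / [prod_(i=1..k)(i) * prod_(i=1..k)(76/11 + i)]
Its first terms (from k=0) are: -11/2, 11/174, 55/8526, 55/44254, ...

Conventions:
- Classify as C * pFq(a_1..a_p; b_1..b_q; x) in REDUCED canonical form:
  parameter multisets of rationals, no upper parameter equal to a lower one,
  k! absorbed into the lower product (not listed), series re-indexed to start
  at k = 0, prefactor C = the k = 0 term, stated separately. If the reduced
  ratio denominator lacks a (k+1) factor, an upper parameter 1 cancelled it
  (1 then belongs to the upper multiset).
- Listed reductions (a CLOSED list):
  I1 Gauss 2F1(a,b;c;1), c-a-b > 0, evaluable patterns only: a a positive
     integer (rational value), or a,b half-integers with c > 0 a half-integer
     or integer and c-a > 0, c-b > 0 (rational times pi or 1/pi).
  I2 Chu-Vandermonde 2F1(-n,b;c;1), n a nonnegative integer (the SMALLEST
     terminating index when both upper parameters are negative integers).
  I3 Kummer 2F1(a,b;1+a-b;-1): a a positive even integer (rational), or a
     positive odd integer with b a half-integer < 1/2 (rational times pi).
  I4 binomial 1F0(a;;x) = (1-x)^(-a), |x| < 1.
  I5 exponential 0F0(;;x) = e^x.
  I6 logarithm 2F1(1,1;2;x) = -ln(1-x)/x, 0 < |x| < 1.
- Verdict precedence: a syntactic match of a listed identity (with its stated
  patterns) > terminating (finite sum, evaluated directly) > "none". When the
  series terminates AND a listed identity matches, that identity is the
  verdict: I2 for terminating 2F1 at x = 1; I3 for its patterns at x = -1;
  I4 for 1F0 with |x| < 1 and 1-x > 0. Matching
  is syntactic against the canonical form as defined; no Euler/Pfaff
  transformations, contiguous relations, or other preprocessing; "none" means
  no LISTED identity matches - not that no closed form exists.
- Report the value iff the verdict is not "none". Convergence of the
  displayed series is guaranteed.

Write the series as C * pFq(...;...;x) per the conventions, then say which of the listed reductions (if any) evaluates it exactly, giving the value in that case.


The series (x = 1) is 2F1: upper {-1/11, 1}, lower {87/11}, prefactor -11/2. Verdict (x = 1): the Gauss summation I1 applies (x = 1: the Gamma ratio telescopes since c-a-b = 7 > 0 and a = 1 in Z>0). Value: -38/7.

First insight: from the first term -11/2: the running product (C = -11/2) telescopes to a rising factorial.
Adjacent-term ratio: r(k) = 1 * (k-1/11) (k+1) / [(k+87/11) (k+1)] - rational in k. x = 1; t_0 = -11/2; negate the roots.


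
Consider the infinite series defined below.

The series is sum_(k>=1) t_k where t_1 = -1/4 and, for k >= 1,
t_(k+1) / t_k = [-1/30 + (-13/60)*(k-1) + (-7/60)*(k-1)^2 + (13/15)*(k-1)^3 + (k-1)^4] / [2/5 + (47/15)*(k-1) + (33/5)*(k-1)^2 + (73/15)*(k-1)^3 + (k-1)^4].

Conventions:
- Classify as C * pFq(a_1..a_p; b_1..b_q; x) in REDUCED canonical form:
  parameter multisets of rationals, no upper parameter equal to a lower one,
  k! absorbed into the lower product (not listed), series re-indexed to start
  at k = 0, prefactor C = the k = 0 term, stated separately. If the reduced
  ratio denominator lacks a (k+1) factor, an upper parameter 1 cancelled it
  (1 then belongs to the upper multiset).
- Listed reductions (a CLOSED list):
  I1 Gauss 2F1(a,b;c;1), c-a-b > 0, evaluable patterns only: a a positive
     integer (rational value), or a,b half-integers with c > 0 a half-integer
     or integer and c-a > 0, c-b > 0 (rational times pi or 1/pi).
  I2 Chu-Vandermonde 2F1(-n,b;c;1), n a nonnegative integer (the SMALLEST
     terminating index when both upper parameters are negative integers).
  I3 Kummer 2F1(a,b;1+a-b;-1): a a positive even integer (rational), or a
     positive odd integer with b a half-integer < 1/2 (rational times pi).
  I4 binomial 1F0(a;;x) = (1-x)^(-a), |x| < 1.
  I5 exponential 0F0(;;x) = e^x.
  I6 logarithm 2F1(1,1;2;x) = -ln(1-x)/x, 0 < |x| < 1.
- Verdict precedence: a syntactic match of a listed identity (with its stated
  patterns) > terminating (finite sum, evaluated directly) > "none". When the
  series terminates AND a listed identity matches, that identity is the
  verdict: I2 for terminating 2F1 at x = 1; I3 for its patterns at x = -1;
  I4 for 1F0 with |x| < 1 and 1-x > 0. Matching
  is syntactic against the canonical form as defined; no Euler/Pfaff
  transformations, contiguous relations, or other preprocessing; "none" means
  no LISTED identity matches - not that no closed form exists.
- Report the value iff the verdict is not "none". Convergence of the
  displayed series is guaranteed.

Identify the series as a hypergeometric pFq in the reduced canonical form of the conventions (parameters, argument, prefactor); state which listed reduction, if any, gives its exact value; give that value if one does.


With C = -1/4: the canonical form is 2F1(-1/2, 1/2; 3; 1). Verdict: Gauss (I1, half-integer pattern) fires (x = 1; upper {-1/2, 1/2} half-integers, c = 3 in the evaluable pattern). Hence: (-32/45) / pi.

The tell: with t_0 = -1/4, the parameter 1/5 appears in both the upper and lower lists and cancels (alongside the other common factor).
Adjacent-term ratio: r(k) = 1 * (k-1/2) (k+1/2) / [(k+3) (k+1)] - poly over poly, x = 1 from leading terms; C = -1/4 at k = 0.


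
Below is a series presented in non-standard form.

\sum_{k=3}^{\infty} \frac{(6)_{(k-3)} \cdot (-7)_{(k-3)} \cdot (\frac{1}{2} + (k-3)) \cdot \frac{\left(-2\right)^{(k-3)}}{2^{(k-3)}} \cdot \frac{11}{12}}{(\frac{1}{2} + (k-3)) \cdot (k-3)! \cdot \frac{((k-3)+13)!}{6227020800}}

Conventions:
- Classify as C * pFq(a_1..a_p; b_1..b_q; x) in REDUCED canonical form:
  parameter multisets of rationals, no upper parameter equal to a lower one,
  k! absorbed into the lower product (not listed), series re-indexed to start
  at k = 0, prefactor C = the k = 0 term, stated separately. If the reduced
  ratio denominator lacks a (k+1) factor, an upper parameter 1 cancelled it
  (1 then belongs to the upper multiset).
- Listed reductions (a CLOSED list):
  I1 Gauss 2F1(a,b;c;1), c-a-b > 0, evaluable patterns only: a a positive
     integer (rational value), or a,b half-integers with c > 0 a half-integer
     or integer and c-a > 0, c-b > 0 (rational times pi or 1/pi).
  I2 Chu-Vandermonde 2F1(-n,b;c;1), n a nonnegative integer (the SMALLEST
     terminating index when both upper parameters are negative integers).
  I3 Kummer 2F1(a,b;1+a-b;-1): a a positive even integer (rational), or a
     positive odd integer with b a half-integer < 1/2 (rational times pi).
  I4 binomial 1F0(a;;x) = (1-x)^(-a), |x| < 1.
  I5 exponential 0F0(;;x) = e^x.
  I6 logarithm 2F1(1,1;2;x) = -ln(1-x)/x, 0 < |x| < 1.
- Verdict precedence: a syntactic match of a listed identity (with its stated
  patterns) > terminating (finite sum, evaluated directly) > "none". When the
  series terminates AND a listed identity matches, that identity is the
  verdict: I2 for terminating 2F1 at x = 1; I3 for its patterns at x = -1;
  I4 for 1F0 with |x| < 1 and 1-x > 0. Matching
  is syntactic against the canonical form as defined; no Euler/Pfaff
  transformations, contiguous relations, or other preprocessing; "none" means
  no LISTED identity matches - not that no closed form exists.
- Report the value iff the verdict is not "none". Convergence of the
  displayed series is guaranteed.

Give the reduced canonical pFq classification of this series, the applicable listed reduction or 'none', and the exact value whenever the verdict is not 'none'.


Structural cue: t_0 = \frac{11}{12} here, and the two k-th powers (C = 11/12) combine into one argument.
Term ratio: r(k) = -1 * (k-7) (k+6) / [(k+14) (k+1)] - rational in k. x = -1; t_0 = \frac{11}{12}; negate the roots.

Classification (C = \frac{11}{12}): 2F1 with upper {-7, 6}, lower {14}, argument x = -1. Verdict (x = -1): Kummer's theorem (I3) applies (x = -1; c = 14 equals 1+a-b for upper {-7, 6}: listed pattern). Exact value: \frac{1573}{120}.


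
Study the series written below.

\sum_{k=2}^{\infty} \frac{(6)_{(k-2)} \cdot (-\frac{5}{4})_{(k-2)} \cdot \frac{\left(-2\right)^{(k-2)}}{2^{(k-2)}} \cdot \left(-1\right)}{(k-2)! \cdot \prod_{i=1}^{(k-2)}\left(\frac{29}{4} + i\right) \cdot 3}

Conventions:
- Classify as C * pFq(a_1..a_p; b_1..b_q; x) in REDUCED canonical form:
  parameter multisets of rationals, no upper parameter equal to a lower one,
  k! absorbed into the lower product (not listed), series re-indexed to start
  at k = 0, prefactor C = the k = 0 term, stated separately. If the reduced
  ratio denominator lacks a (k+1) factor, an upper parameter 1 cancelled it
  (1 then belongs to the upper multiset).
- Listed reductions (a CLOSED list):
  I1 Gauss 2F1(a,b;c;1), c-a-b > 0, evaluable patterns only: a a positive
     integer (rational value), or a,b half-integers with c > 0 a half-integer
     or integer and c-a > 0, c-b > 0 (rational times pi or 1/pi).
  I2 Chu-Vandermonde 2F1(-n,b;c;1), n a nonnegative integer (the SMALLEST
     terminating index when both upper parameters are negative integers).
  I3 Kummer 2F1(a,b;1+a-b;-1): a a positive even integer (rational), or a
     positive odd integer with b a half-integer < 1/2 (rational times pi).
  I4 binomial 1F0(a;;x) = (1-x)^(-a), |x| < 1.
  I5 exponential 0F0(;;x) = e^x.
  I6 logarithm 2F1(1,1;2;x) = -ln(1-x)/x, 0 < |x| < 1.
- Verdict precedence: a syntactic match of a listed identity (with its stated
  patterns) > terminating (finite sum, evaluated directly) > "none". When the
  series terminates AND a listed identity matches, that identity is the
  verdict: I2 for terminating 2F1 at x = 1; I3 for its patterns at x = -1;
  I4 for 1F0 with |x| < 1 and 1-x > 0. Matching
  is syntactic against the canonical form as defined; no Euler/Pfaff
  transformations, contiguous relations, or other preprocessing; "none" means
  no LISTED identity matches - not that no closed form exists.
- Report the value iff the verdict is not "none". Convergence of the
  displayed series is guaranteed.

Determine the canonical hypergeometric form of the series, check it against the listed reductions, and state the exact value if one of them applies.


First insight: from the first term -\frac{1}{3}: the constant factors (C = -1/3) combine into one prefactor.
Term ratio: r(k) = -1 * (k-\frac{5}{4}) (k+6) / [(k+\frac{33}{4}) (k+1)] - poly over poly, x = -1 from leading terms; C = -\frac{1}{3} at k = 0.

Prefactor -\frac{1}{3}, argument -1: 2F1 with upper {-\frac{5}{4}, 6} over lower {\frac{33}{4}}. Verdict: the Kummer evaluation I3 matches (x = -1; c = \frac{33}{4} equals 1+a-b for upper {-\frac{5}{4}, 6}: listed pattern). Sum: -\frac{1015}{1536}.


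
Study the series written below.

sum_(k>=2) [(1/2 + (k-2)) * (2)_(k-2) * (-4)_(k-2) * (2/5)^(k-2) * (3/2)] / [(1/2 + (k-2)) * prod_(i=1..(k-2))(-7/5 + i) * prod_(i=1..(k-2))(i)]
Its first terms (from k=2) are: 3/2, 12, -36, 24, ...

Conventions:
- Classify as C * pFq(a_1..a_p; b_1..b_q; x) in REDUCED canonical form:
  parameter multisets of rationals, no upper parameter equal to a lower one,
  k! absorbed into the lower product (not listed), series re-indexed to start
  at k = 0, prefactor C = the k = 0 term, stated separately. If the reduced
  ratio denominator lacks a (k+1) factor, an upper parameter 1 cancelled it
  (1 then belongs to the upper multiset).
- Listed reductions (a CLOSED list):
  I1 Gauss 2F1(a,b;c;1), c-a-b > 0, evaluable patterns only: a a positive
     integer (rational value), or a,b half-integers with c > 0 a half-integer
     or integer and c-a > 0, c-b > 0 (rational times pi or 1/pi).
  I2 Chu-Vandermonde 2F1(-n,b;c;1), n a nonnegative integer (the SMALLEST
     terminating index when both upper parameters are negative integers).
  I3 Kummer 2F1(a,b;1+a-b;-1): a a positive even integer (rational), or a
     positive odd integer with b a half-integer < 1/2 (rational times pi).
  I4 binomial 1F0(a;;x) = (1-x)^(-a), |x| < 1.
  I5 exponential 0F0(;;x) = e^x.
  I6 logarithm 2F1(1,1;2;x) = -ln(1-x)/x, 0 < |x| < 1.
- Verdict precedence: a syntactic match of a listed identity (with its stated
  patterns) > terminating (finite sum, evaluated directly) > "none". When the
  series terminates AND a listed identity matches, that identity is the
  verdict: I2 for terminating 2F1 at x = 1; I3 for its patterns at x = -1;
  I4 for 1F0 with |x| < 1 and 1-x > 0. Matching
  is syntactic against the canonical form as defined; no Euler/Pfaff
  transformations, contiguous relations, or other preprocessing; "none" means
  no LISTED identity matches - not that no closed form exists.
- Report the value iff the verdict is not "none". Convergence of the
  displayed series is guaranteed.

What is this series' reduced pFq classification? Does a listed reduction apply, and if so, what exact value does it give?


This is 3/2 * 2F1(-4, 2; -2/5; 2/5) in reduced canonical form. Verdict: terminating (-4 upstairs). 5 nonzero terms in all; added directly. Its exact value is -81/26.

First insight: x = (2/5) and k + 1/2 divides numerator and denominator alike; C = 3/2 after cancelling.
Term ratio: r(k) = (2/5) * (k-4) (k+2) / [(k-2/5) (k+1)] ; factor over Q: parameters, x = (2/5), and C = 3/2.


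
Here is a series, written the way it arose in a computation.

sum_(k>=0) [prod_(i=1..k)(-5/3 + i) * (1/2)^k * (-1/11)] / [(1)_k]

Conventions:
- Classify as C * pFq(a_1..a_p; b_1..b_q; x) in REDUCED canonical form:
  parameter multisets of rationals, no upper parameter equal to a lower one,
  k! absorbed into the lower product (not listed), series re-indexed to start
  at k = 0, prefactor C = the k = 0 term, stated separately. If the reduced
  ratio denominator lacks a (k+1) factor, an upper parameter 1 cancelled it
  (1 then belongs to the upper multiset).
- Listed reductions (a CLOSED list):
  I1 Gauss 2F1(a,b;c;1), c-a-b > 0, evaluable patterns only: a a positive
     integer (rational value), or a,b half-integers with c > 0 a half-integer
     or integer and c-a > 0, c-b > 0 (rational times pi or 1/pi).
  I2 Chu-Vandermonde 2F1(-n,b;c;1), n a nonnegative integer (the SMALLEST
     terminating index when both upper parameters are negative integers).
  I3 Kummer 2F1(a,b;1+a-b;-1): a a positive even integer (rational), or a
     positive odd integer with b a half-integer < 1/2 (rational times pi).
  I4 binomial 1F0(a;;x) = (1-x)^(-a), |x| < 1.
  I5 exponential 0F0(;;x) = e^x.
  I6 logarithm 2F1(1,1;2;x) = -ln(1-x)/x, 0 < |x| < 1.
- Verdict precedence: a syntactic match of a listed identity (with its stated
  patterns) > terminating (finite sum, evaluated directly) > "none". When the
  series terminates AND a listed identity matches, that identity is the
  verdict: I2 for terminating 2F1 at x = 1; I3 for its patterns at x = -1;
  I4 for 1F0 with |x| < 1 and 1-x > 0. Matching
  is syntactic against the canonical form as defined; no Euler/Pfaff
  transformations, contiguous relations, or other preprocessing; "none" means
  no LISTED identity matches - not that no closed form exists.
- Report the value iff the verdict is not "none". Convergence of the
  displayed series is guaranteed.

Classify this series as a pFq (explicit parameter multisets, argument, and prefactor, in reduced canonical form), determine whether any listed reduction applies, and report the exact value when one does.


x = 1/2 here; the reduced form reads 1F0, upper {-2/3}, lower {-}, C = -1/11. Verdict: the binomial series (I4) fires (the 1F0 binomial series: exponent 2/3, x = 1/2). Its exact value is (-1/11) * (1/2)^(2/3).

Structural cue: t_0 = -1/11 here, and (1)_k (C = -1/11, x = 1/2) is k! itself.
Step ratio: r(k) = (1/2) * (k-2/3) / [(k+1)] - rational in k, leading ratio (1/2); with t_0 = -1/11, classification follows.


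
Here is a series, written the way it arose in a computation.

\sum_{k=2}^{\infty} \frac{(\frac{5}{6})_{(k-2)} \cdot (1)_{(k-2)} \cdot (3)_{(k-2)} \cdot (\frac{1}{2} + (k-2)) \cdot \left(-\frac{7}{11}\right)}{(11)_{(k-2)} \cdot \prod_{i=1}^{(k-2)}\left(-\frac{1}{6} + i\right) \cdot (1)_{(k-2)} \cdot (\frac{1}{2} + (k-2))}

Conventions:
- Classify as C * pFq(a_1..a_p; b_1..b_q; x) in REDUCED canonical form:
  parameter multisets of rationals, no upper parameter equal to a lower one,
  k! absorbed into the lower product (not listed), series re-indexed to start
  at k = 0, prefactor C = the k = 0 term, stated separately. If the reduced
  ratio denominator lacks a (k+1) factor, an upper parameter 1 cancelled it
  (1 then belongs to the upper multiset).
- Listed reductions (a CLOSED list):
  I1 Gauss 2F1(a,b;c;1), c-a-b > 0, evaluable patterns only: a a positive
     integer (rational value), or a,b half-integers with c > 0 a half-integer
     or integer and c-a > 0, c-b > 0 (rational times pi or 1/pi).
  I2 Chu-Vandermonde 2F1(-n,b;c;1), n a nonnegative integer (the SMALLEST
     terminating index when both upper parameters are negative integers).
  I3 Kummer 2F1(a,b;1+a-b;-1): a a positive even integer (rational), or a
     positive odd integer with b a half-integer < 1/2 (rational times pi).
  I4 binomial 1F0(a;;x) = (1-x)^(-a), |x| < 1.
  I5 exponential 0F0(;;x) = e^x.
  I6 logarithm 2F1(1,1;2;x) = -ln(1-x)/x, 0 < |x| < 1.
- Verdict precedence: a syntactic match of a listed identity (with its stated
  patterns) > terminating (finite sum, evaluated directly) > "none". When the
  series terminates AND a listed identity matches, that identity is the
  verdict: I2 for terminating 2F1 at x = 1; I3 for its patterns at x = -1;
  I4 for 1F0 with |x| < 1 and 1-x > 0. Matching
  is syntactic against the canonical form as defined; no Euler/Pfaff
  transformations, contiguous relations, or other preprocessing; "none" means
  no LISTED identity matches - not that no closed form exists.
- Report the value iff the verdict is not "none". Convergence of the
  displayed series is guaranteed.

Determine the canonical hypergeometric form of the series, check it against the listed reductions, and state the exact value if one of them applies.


Classification (C = -\frac{7}{11}): 2F1 with upper {1, 3}, lower {11}, argument x = 1. Verdict (x = 1): the Gauss summation I1 applies (x = 1: the Gamma ratio telescopes since c-a-b = 7 > 0 and a = 1 in Z>0). Its exact value is -\frac{10}{11}.

Structural cue: with t_0 = -\frac{7}{11}, the factor k + 1/2 cancels (top and bottom), leaving prefactor -7/11.
Consecutive-term ratio: r(k) = 1 * (k+1) (k+3) / [(k+11) (k+1)] - rational in k, leading ratio 1; with t_0 = -\frac{7}{11}, classification follows.
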